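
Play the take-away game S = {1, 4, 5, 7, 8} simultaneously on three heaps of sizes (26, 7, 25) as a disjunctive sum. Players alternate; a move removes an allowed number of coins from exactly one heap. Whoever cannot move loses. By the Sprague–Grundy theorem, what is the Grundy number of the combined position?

All heaps use S = {1, 4, 5, 7, 8}:
G(0) = 0
G(1) = mex{0} = 1
G(2) = mex{1} = 0
G(3) = mex{0} = 1
G(4) = mex{1,0} = 2
G(5) = mex{2,1,0} = 3
G(6) = mex{3,0,1} = 2
G(7) = mex{2,1,0,0} = 3
G(8) = mex{3,2,1,1,0} = 4
G(9) = mex{4,3,2,0,1} = 5
G(10) = mex{5,2,3,1,0} = 4
G(11) = mex{4,3,2,2,1} = 0
G(12) = mex{0,4,3,3,2} = 1
G(13) = mex{1,5,4,2,3} = 0
G(14) = mex{0,4,5,3,2} = 1
G(15) = mex{1,0,4,4,3} = 2
G(16) = mex{2,1,0,5,4} = 3
G(17) = mex{3,0,1,4,5} = 2
G(18) = mex{2,1,0,0,4} = 3
G(19) = mex{3,2,1,1,0} = 4
G(20) = mex{4,3,2,0,1} = 5
G(21) = mex{5,2,3,1,0} = 4
G(22) = mex{4,3,2,2,1} = 0
G(23) = mex{0,4,3,3,2} = 1
G(24) = mex{1,5,4,2,3} = 0
G(25) = mex{0,4,5,3,2} = 1
G(26) = mex{1,0,4,4,3} = 2
Heap A: G(26) = 2.
Heap B: G(7) = 3.
Heap C: G(25) = 1.
Combined Grundy value = 2 ⊕ 3 ⊕ 1 = 0.

0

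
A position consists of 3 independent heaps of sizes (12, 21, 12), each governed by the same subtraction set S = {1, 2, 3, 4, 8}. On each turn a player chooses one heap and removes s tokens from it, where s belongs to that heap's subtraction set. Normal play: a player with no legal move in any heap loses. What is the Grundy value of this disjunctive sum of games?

All heaps use S = {1, 2, 3, 4, 8}:
G(0) = 0
G(1) = mex{0} = 1
G(2) = mex{1,0} = 2
G(3) = mex{2,1,0} = 3
G(4) = mex{3,2,1,0} = 4
G(5) = mex{4,3,2,1} = 0
G(6) = mex{0,4,3,2} = 1
G(7) = mex{1,0,4,3} = 2
G(8) = mex{2,1,0,4,0} = 3
G(9) = mex{3,2,1,0,1} = 4
G(10) = mex{4,3,2,1,2} = 0
G(11) = mex{0,4,3,2,3} = 1
G(12) = mex{1,0,4,3,4} = 2
G(13) = mex{2,1,0,4,0} = 3
G(14) = mex{3,2,1,0,1} = 4
G(15) = mex{4,3,2,1,2} = 0
G(16) = mex{0,4,3,2,3} = 1
G(17) = mex{1,0,4,3,4} = 2
G(18) = mex{2,1,0,4,0} = 3
G(19) = mex{3,2,1,0,1} = 4
G(20) = mex{4,3,2,1,2} = 0
G(21) = mex{0,4,3,2,3} = 1
Heap A: G(12) = 2.
Heap B: G(21) = 1.
Heap C: G(12) = 2.
Combined Grundy value = 2 ⊕ 1 ⊕ 2 = 1.

1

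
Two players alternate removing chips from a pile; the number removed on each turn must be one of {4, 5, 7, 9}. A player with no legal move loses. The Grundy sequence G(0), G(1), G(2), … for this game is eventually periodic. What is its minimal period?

13

G(0) = 0
G(1) = mex{} = 0
G(2) = mex{} = 0
G(3) = mex{} = 0
G(4) = mex{0} = 1
G(5) = mex{0,0} = 1
G(6) = mex{0,0} = 1
G(7) = mex{0,0,0} = 1
G(8) = mex{1,0,0} = 2
G(9) = mex{1,1,0,0} = 2
G(10) = mex{1,1,0,0} = 2
G(11) = mex{1,1,1,0} = 2
G(12) = mex{2,1,1,0} = 3
G(13) = mex{2,2,1,1} = 0
G(14) = mex{2,2,1,1} = 0
G(15) = mex{2,2,2,1} = 0
G(16) = mex{3,2,2,1} = 0
G(17) = mex{0,3,2,2} = 1
G(18) = mex{0,0,2,2} = 1
G(19) = mex{0,0,3,2} = 1
G(20) = mex{0,0,0,2} = 1
G(21) = mex{1,0,0,3} = 2
G(22) = mex{1,1,0,0} = 2
G(23) = mex{1,1,0,0} = 2
G(24) = mex{1,1,1,0} = 2
G(25) = mex{2,1,1,0} = 3
G(26) = mex{2,2,1,1} = 0
G(27) = mex{2,2,1,1} = 0
G(n+13) = G(n) holds for n = 0,…,8 (a full window of length max(S) = 9), so the sequence is purely periodic with period 13.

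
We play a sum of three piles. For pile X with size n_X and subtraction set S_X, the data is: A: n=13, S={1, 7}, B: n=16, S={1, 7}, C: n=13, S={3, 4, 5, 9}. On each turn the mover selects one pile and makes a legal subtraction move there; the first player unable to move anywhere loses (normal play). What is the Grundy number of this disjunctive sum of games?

Pile A, S = {1, 7}:
n :  0  1  2  3  4  5  6  7  8  9 10 11 12 13
G :  0  1  0  1  0  1  0  1  0  1  0  1  0  1
G_A(13) = 1.
Pile B, S = {1, 7}:
n :  0  1  2  3  4  5  6  7  8  9 10 11 12 13 14 15 16
G :  0  1  0  1  0  1  0  1  0  1  0  1  0  1  0  1  0
G_B(16) = 0.
Pile C, S = {3, 4, 5, 9}:
n :  0  1  2  3  4  5  6  7  8  9 10 11 12 13
G :  0  0  0  1  1  1  2  2  0  3  3  1  4  2
G_C(13) = 2.
Combined Grundy value = 1 ⊕ 0 ⊕ 2 = 3.

3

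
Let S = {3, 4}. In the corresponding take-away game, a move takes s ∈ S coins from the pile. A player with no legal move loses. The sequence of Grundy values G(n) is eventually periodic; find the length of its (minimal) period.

7

G(0) = 0
G(1) = mex{} = 0
G(2) = mex{} = 0
G(3) = mex{0} = 1
G(4) = mex{0,0} = 1
G(5) = mex{0,0} = 1
G(6) = mex{1,0} = 2
G(7) = mex{1,1} = 0
G(8) = mex{1,1} = 0
G(9) = mex{2,1} = 0
G(10) = mex{0,2} = 1
G(11) = mex{0,0} = 1
G(12) = mex{0,0} = 1
G(13) = mex{1,0} = 2
G(14) = mex{1,1} = 0
G(15) = mex{1,1} = 0
G(n+7) = G(n) holds for n = 0,…,3 (a full window of length max(S) = 4), so the sequence is purely periodic with period 7.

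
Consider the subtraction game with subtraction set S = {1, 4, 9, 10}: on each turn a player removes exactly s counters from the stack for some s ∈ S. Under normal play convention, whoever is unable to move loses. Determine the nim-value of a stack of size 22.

G(0) = 0
G(1) = mex{0} = 1
G(2) = mex{1} = 0
G(3) = mex{0} = 1
G(4) = mex{1,0} = 2
G(5) = mex{2,1} = 0
G(6) = mex{0,0} = 1
G(7) = mex{1,1} = 0
G(8) = mex{0,2} = 1
G(9) = mex{1,0,0} = 2
G(10) = mex{2,1,1,0} = 3
G(11) = mex{3,0,0,1} = 2
G(12) = mex{2,1,1,0} = 3
G(13) = mex{3,2,2,1} = 0
G(14) = mex{0,3,0,2} = 1
G(15) = mex{1,2,1,0} = 3
G(16) = mex{3,3,0,1} = 2
G(17) = mex{2,0,1,0} = 3
G(18) = mex{3,1,2,1} = 0
G(19) = mex{0,3,3,2} = 1
G(20) = mex{1,2,2,3} = 0
G(21) = mex{0,3,3,2} = 1
G(22) = mex{1,0,0,3} = 2

2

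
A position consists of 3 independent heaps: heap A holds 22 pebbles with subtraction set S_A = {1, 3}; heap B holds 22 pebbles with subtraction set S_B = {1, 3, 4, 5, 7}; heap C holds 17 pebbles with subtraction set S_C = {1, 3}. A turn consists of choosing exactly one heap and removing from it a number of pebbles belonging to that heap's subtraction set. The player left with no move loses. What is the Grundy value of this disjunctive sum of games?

Heap A, S = {1, 3}:
n :  0  1  2  3  4  5  6  7  8  9 10 11 12 13 14 15 16 17 18 19 20 21 22
G :  0  1  0  1  0  1  0  1  0  1  0  1  0  1  0  1  0  1  0  1  0  1  0
G_A(22) = 0.
Heap B, S = {1, 3, 4, 5, 7}:
G(0) = 0
G(1) = mex{0} = 1
G(2) = mex{1} = 0
G(3) = mex{0,0} = 1
G(4) = mex{1,1,0} = 2
G(5) = mex{2,0,1,0} = 3
G(6) = mex{3,1,0,1} = 2
G(7) = mex{2,2,1,0,0} = 3
G(8) = mex{3,3,2,1,1} = 0
G(9) = mex{0,2,3,2,0} = 1
G(10) = mex{1,3,2,3,1} = 0
G(11) = mex{0,0,3,2,2} = 1
G(12) = mex{1,1,0,3,3} = 2
G(13) = mex{2,0,1,0,2} = 3
G(14) = mex{3,1,0,1,3} = 2
G(15) = mex{2,2,1,0,0} = 3
G(16) = mex{3,3,2,1,1} = 0
G(17) = mex{0,2,3,2,0} = 1
G(18) = mex{1,3,2,3,1} = 0
G(19) = mex{0,0,3,2,2} = 1
G(20) = mex{1,1,0,3,3} = 2
G(21) = mex{2,0,1,0,2} = 3
G(22) = mex{3,1,0,1,3} = 2
G_B(22) = 2.
Heap C, S = {1, 3}:
G(0) = 0
G(1) = mex{0} = 1
G(2) = mex{1} = 0
G(3) = mex{0,0} = 1
G(4) = mex{1,1} = 0
G(5) = mex{0,0} = 1
G(6) = mex{1,1} = 0
G(7) = mex{0,0} = 1
G(8) = mex{1,1} = 0
G(9) = mex{0,0} = 1
G(10) = mex{1,1} = 0
G(11) = mex{0,0} = 1
G(12) = mex{1,1} = 0
G(13) = mex{0,0} = 1
G(14) = mex{1,1} = 0
G(15) = mex{0,0} = 1
G(16) = mex{1,1} = 0
G(17) = mex{0,0} = 1
G_C(17) = 1.
Combined Grundy value = 0 ⊕ 2 ⊕ 1 = 3.

3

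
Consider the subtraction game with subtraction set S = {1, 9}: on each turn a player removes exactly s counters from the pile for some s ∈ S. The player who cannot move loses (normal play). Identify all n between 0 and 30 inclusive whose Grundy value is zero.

0, 2, 4, 6, 8, 10, 12, 14, 16, 18, 20, 22, 24, 26, 28, 30

G(0) = 0
G(1) = mex{0} = 1
G(2) = mex{1} = 0
G(3) = mex{0} = 1
G(4) = mex{1} = 0
G(5) = mex{0} = 1
G(6) = mex{1} = 0
G(7) = mex{0} = 1
G(8) = mex{1} = 0
G(9) = mex{0,0} = 1
G(10) = mex{1,1} = 0
G(11) = mex{0,0} = 1
G(12) = mex{1,1} = 0
G(13) = mex{0,0} = 1
G(14) = mex{1,1} = 0
G(15) = mex{0,0} = 1
G(16) = mex{1,1} = 0
G(17) = mex{0,0} = 1
G(18) = mex{1,1} = 0
G(19) = mex{0,0} = 1
G(20) = mex{1,1} = 0
G(21) = mex{0,0} = 1
G(22) = mex{1,1} = 0
G(23) = mex{0,0} = 1
G(24) = mex{1,1} = 0
G(25) = mex{0,0} = 1
G(26) = mex{1,1} = 0
G(27) = mex{0,0} = 1
G(28) = mex{1,1} = 0
G(29) = mex{0,0} = 1
G(30) = mex{1,1} = 0
P-positions are exactly the n with G(n) = 0.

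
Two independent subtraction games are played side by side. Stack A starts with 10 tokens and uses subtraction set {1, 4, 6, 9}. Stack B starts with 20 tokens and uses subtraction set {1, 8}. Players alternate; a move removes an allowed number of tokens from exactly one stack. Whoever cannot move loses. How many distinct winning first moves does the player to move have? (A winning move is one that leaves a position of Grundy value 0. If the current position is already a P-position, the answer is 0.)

0

Stack A, S = {1, 4, 6, 9}:
n :  0  1  2  3  4  5  6  7  8  9 10
G :  0  1  0  1  2  0  1  0  1  2  0
G_A(10) = 0.
Stack B, S = {1, 8}:
G(0) = 0
G(1) = mex{0} = 1
G(2) = mex{1} = 0
G(3) = mex{0} = 1
G(4) = mex{1} = 0
G(5) = mex{0} = 1
G(6) = mex{1} = 0
G(7) = mex{0} = 1
G(8) = mex{1,0} = 2
G(9) = mex{2,1} = 0
G(10) = mex{0,0} = 1
G(11) = mex{1,1} = 0
G(12) = mex{0,0} = 1
G(13) = mex{1,1} = 0
G(14) = mex{0,0} = 1
G(15) = mex{1,1} = 0
G(16) = mex{0,2} = 1
G(17) = mex{1,0} = 2
G(18) = mex{2,1} = 0
G(19) = mex{0,0} = 1
G(20) = mex{1,1} = 0
G_B(20) = 0.
Combined Grundy value = 0 ⊕ 0 = 0.
A winning move leaves total XOR = 0, i.e. changes one component's Grundy value g to g ⊕ X where X is the current total.
Stack A: target g' = 0⊕0 = 0, but every legal move changes the Grundy value (mex property), so 0 moves.
Stack B: target g' = 0⊕0 = 0, but every legal move changes the Grundy value (mex property), so 0 moves.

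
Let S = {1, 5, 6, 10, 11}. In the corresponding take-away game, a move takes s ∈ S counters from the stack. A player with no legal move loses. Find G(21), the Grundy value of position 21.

G(0) = 0
G(1) = mex{0} = 1
G(2) = mex{1} = 0
G(3) = mex{0} = 1
G(4) = mex{1} = 0
G(5) = mex{0,0} = 1
G(6) = mex{1,1,0} = 2
G(7) = mex{2,0,1} = 3
G(8) = mex{3,1,0} = 2
G(9) = mex{2,0,1} = 3
G(10) = mex{3,1,0,0} = 2
G(11) = mex{2,2,1,1,0} = 3
G(12) = mex{3,3,2,0,1} = 4
G(13) = mex{4,2,3,1,0} = 5
G(14) = mex{5,3,2,0,1} = 4
G(15) = mex{4,2,3,1,0} = 5
G(16) = mex{5,3,2,2,1} = 0
G(17) = mex{0,4,3,3,2} = 1
G(18) = mex{1,5,4,2,3} = 0
G(19) = mex{0,4,5,3,2} = 1
G(20) = mex{1,5,4,2,3} = 0
G(21) = mex{0,0,5,3,2} = 1

1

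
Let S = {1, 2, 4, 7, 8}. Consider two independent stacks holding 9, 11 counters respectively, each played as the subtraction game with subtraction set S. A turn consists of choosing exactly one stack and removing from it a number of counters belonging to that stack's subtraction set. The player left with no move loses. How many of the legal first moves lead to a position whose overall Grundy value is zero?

All stacks use S = {1, 2, 4, 7, 8}:
G(0) = 0
G(1) = mex{0} = 1
G(2) = mex{1,0} = 2
G(3) = mex{2,1} = 0
G(4) = mex{0,2,0} = 1
G(5) = mex{1,0,1} = 2
G(6) = mex{2,1,2} = 0
G(7) = mex{0,2,0,0} = 1
G(8) = mex{1,0,1,1,0} = 2
G(9) = mex{2,1,2,2,1} = 0
G(10) = mex{0,2,0,0,2} = 1
G(11) = mex{1,0,1,1,0} = 2
Stack A: G(9) = 0.
Stack B: G(11) = 2.
Combined Grundy value = 0 ⊕ 2 = 2.
A winning move leaves total XOR = 0, i.e. changes one component's Grundy value g to g ⊕ X where X is the current total.
Stack A: need g' = 0⊕2 = 2. Options: 9−1→G=2, 9−2→G=1, 9−4→G=2, 9−7→G=2, 9−8→G=1. Hits: 3.
Stack B: need g' = 2⊕2 = 0. Options: 11−1→G=1, 11−2→G=0, 11−4→G=1, 11−7→G=1, 11−8→G=0. Hits: 2.

5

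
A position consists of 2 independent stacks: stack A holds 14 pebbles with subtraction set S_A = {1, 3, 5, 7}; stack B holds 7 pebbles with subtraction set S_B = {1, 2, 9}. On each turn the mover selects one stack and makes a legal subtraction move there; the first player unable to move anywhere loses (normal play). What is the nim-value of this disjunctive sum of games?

1

Stack A, S = {1, 3, 5, 7}:
G(0) = 0
G(1) = mex{0} = 1
G(2) = mex{1} = 0
G(3) = mex{0,0} = 1
G(4) = mex{1,1} = 0
G(5) = mex{0,0,0} = 1
G(6) = mex{1,1,1} = 0
G(7) = mex{0,0,0,0} = 1
G(8) = mex{1,1,1,1} = 0
G(9) = mex{0,0,0,0} = 1
G(10) = mex{1,1,1,1} = 0
G(11) = mex{0,0,0,0} = 1
G(12) = mex{1,1,1,1} = 0
G(13) = mex{0,0,0,0} = 1
G(14) = mex{1,1,1,1} = 0
G_A(14) = 0.
Stack B, S = {1, 2, 9}:
G(0) = 0
G(1) = mex{0} = 1
G(2) = mex{1,0} = 2
G(3) = mex{2,1} = 0
G(4) = mex{0,2} = 1
G(5) = mex{1,0} = 2
G(6) = mex{2,1} = 0
G(7) = mex{0,2} = 1
G_B(7) = 1.
Combined Grundy value = 0 ⊕ 1 = 1.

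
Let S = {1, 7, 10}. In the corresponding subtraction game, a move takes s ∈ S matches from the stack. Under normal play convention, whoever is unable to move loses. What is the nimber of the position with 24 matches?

1

n :  0  1  2  3  4  5  6  7  8  9 10 11 12 13 14 15 16 17 18 19 20 21 22 23 24
G :  0  1  0  1  0  1  0  1  0  1  2  3  2  3  2  3  2  0  1  0  1  0  1  0  1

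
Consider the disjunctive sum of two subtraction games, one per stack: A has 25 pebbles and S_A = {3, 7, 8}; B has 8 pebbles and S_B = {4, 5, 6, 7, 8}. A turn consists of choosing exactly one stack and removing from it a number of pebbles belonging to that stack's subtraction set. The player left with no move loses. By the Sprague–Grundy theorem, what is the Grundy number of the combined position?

3

Stack A, S = {3, 7, 8}:
n :  0  1  2  3  4  5  6  7  8  9 10 11 12 13 14 15 16 17 18 19 20 21 22 23 24 25
G :  0  0  0  1  1  1  0  2  2  1  3  0  0  2  1  1  0  0  2  1  1  0  0  2  1  1
G_A(25) = 1.
Stack B, S = {4, 5, 6, 7, 8}:
G(0) = 0
G(1) = mex{} = 0
G(2) = mex{} = 0
G(3) = mex{} = 0
G(4) = mex{0} = 1
G(5) = mex{0,0} = 1
G(6) = mex{0,0,0} = 1
G(7) = mex{0,0,0,0} = 1
G(8) = mex{1,0,0,0,0} = 2
G_B(8) = 2.
Combined Grundy value = 1 ⊕ 2 = 3.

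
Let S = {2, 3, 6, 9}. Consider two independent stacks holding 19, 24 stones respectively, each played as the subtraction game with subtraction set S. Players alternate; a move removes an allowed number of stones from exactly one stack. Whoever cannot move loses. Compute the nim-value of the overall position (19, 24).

All stacks use S = {2, 3, 6, 9}:
G(0) = 0
G(1) = mex{} = 0
G(2) = mex{0} = 1
G(3) = mex{0,0} = 1
G(4) = mex{1,0} = 2
G(5) = mex{1,1} = 0
G(6) = mex{2,1,0} = 3
G(7) = mex{0,2,0} = 1
G(8) = mex{3,0,1} = 2
G(9) = mex{1,3,1,0} = 2
G(10) = mex{2,1,2,0} = 3
G(11) = mex{2,2,0,1} = 3
G(12) = mex{3,2,3,1} = 0
G(13) = mex{3,3,1,2} = 0
G(14) = mex{0,3,2,0} = 1
G(15) = mex{0,0,2,3} = 1
G(16) = mex{1,0,3,1} = 2
G(17) = mex{1,1,3,2} = 0
G(18) = mex{2,1,0,2} = 3
G(19) = mex{0,2,0,3} = 1
G(20) = mex{3,0,1,3} = 2
G(21) = mex{1,3,1,0} = 2
G(22) = mex{2,1,2,0} = 3
G(23) = mex{2,2,0,1} = 3
G(24) = mex{3,2,3,1} = 0
Stack A: G(19) = 1.
Stack B: G(24) = 0.
Combined Grundy value = 1 ⊕ 0 = 1.

1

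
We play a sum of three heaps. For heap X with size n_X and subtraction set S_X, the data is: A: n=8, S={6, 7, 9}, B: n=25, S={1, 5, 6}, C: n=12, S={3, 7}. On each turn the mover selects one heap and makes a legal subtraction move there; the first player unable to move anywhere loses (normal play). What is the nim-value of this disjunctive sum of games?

0

Heap A, S = {6, 7, 9}:
G(0) = 0
G(1) = mex{} = 0
G(2) = mex{} = 0
G(3) = mex{} = 0
G(4) = mex{} = 0
G(5) = mex{} = 0
G(6) = mex{0} = 1
G(7) = mex{0,0} = 1
G(8) = mex{0,0} = 1
G_A(8) = 1.
Heap B, S = {1, 5, 6}:
n :  0  1  2  3  4  5  6  7  8  9 10 11 12 13 14 15 16 17 18 19 20 21 22 23 24 25
G :  0  1  0  1  0  1  2  3  2  3  2  0  1  0  1  0  1  2  3  2  3  2  0  1  0  1
G_B(25) = 1.
Heap C, S = {3, 7}:
G(0) = 0
G(1) = mex{} = 0
G(2) = mex{} = 0
G(3) = mex{0} = 1
G(4) = mex{0} = 1
G(5) = mex{0} = 1
G(6) = mex{1} = 0
G(7) = mex{1,0} = 2
G(8) = mex{1,0} = 2
G(9) = mex{0,0} = 1
G(10) = mex{2,1} = 0
G(11) = mex{2,1} = 0
G(12) = mex{1,1} = 0
G_C(12) = 0.
Combined Grundy value = 1 ⊕ 1 ⊕ 0 = 0.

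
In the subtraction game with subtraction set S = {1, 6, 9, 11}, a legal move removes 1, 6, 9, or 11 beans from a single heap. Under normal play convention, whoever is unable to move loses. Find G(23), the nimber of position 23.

n :  0  1  2  3  4  5  6  7  8  9 10 11 12 13 14 15 16 17 18 19 20 21 22 23
G :  0  1  0  1  0  1  2  0  1  2  3  2  0  1  0  1  2  0  1  0  1  2  0  1

1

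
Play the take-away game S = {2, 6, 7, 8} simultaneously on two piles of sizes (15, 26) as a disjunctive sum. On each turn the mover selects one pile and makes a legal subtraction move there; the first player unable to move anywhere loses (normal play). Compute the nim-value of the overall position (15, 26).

All piles use S = {2, 6, 7, 8}:
G(0) = 0
G(1) = mex{} = 0
G(2) = mex{0} = 1
G(3) = mex{0} = 1
G(4) = mex{1} = 0
G(5) = mex{1} = 0
G(6) = mex{0,0} = 1
G(7) = mex{0,0,0} = 1
G(8) = mex{1,1,0,0} = 2
G(9) = mex{1,1,1,0} = 2
G(10) = mex{2,0,1,1} = 3
G(11) = mex{2,0,0,1} = 3
G(12) = mex{3,1,0,0} = 2
G(13) = mex{3,1,1,0} = 2
G(14) = mex{2,2,1,1} = 0
G(15) = mex{2,2,2,1} = 0
G(16) = mex{0,3,2,2} = 1
G(17) = mex{0,3,3,2} = 1
G(18) = mex{1,2,3,3} = 0
G(19) = mex{1,2,2,3} = 0
G(20) = mex{0,0,2,2} = 1
G(21) = mex{0,0,0,2} = 1
G(22) = mex{1,1,0,0} = 2
G(23) = mex{1,1,1,0} = 2
G(24) = mex{2,0,1,1} = 3
G(25) = mex{2,0,0,1} = 3
G(26) = mex{3,1,0,0} = 2
Pile A: G(15) = 0.
Pile B: G(26) = 2.
Combined Grundy value = 0 ⊕ 2 = 2.

2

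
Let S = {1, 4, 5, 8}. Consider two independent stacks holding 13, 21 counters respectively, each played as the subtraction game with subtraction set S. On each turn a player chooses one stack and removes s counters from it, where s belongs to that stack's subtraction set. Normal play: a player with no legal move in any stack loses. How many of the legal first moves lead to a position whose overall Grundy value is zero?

2

All stacks use S = {1, 4, 5, 8}:
n :  0  1  2  3  4  5  6  7  8  9 10 11 12 13 14 15 16 17 18 19 20 21
G :  0  1  0  1  2  3  2  3  4  0  1  0  1  2  3  2  3  4  0  1  0  1
Stack A: G(13) = 2.
Stack B: G(21) = 1.
Combined Grundy value = 2 ⊕ 1 = 3.
A winning move leaves total XOR = 0, i.e. changes one component's Grundy value g to g ⊕ X where X is the current total.
Stack A: need g' = 2⊕3 = 1. Options: 13−1→G=1, 13−4→G=0, 13−5→G=4, 13−8→G=3. Hits: 1.
Stack B: need g' = 1⊕3 = 2. Options: 21−1→G=0, 21−4→G=4, 21−5→G=3, 21−8→G=2. Hits: 1.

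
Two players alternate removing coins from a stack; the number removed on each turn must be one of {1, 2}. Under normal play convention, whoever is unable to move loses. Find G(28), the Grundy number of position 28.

G(0) = 0
G(1) = mex{0} = 1
G(2) = mex{1,0} = 2
G(3) = mex{2,1} = 0
G(4) = mex{0,2} = 1
G(5) = mex{1,0} = 2
G(6) = mex{2,1} = 0
G(7) = mex{0,2} = 1
G(8) = mex{1,0} = 2
G(9) = mex{2,1} = 0
G(10) = mex{0,2} = 1
G(11) = mex{1,0} = 2
G(12) = mex{2,1} = 0
G(13) = mex{0,2} = 1
G(14) = mex{1,0} = 2
G(15) = mex{2,1} = 0
G(16) = mex{0,2} = 1
G(17) = mex{1,0} = 2
G(18) = mex{2,1} = 0
G(19) = mex{0,2} = 1
G(20) = mex{1,0} = 2
G(21) = mex{2,1} = 0
G(22) = mex{0,2} = 1
G(23) = mex{1,0} = 2
G(24) = mex{2,1} = 0
G(25) = mex{0,2} = 1
G(26) = mex{1,0} = 2
G(27) = mex{2,1} = 0
G(28) = mex{0,2} = 1

1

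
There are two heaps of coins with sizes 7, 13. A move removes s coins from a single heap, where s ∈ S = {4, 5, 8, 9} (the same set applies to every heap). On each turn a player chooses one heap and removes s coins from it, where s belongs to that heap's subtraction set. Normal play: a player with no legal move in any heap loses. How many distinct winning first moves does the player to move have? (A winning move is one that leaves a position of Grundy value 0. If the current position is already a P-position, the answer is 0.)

All heaps use S = {4, 5, 8, 9}:
n :  0  1  2  3  4  5  6  7  8  9 10 11 12 13
G :  0  0  0  0  1  1  1  1  2  2  2  2  3  0
Heap A: G(7) = 1.
Heap B: G(13) = 0.
Combined Grundy value = 1 ⊕ 0 = 1.
A winning move leaves total XOR = 0, i.e. changes one component's Grundy value g to g ⊕ X where X is the current total.
Heap A: need g' = 1⊕1 = 0. Options: 7−4→G=0, 7−5→G=0. Hits: 2.
Heap B: need g' = 0⊕1 = 1. Options: 13−4→G=2, 13−5→G=2, 13−8→G=1, 13−9→G=1. Hits: 2.

4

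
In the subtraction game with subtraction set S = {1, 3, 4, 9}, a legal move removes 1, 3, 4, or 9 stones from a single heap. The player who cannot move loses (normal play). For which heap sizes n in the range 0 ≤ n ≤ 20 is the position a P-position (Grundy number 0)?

n :  0  1  2  3  4  5  6  7  8  9 10 11 12 13 14 15 16 17 18 19 20
G :  0  1  0  1  2  3  2  0  1  4  3  2  0  1  0  1  2  3  2  0  1
P-positions are exactly the n with G(n) = 0.

0, 2, 7, 12, 14, 19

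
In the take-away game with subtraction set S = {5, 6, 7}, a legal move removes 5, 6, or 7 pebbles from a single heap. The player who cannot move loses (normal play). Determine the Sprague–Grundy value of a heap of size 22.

G(0) = 0
G(1) = mex{} = 0
G(2) = mex{} = 0
G(3) = mex{} = 0
G(4) = mex{} = 0
G(5) = mex{0} = 1
G(6) = mex{0,0} = 1
G(7) = mex{0,0,0} = 1
G(8) = mex{0,0,0} = 1
G(9) = mex{0,0,0} = 1
G(10) = mex{1,0,0} = 2
G(11) = mex{1,1,0} = 2
G(12) = mex{1,1,1} = 0
G(13) = mex{1,1,1} = 0
G(14) = mex{1,1,1} = 0
G(15) = mex{2,1,1} = 0
G(16) = mex{2,2,1} = 0
G(17) = mex{0,2,2} = 1
G(18) = mex{0,0,2} = 1
G(19) = mex{0,0,0} = 1
G(20) = mex{0,0,0} = 1
G(21) = mex{0,0,0} = 1
G(22) = mex{1,0,0} = 2

2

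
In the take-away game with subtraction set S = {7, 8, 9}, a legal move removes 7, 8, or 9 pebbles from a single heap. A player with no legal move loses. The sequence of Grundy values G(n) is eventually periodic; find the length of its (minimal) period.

16

n :  0  1  2  3  4  5  6  7  8  9 10 11 12 13 14 15 16 17 18 19 20 21 22 23 24 25 26 27 28 29 30 31 32 33
G :  0  0  0  0  0  0  0  1  1  1  1  1  1  1  2  2  0  0  0  0  0  0  0  1  1  1  1  1  1  1  2  2  0  0
G(n+16) = G(n) holds for n = 0,…,8 (a full window of length max(S) = 9), so the sequence is purely periodic with period 16.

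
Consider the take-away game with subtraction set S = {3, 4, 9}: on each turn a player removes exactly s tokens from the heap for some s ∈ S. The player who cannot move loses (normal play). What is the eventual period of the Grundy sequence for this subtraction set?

G(0) = 0
G(1) = mex{} = 0
G(2) = mex{} = 0
G(3) = mex{0} = 1
G(4) = mex{0,0} = 1
G(5) = mex{0,0} = 1
G(6) = mex{1,0} = 2
G(7) = mex{1,1} = 0
G(8) = mex{1,1} = 0
G(9) = mex{2,1,0} = 3
G(10) = mex{0,2,0} = 1
G(11) = mex{0,0,0} = 1
G(12) = mex{3,0,1} = 2
G(13) = mex{1,3,1} = 0
G(14) = mex{1,1,1} = 0
G(15) = mex{2,1,2} = 0
G(16) = mex{0,2,0} = 1
G(17) = mex{0,0,0} = 1
G(18) = mex{0,0,3} = 1
G(19) = mex{1,0,1} = 2
G(20) = mex{1,1,1} = 0
G(21) = mex{1,1,2} = 0
G(22) = mex{2,1,0} = 3
G(23) = mex{0,2,0} = 1
G(24) = mex{0,0,0} = 1
G(25) = mex{3,0,1} = 2
G(26) = mex{1,3,1} = 0
G(27) = mex{1,1,1} = 0
G(n+13) = G(n) holds for n = 0,…,8 (a full window of length max(S) = 9), so the sequence is purely periodic with period 13.

13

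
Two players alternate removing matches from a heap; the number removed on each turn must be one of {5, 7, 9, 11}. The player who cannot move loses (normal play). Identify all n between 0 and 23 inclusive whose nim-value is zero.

G(0) = 0
G(1) = mex{} = 0
G(2) = mex{} = 0
G(3) = mex{} = 0
G(4) = mex{} = 0
G(5) = mex{0} = 1
G(6) = mex{0} = 1
G(7) = mex{0,0} = 1
G(8) = mex{0,0} = 1
G(9) = mex{0,0,0} = 1
G(10) = mex{1,0,0} = 2
G(11) = mex{1,0,0,0} = 2
G(12) = mex{1,1,0,0} = 2
G(13) = mex{1,1,0,0} = 2
G(14) = mex{1,1,1,0} = 2
G(15) = mex{2,1,1,0} = 3
G(16) = mex{2,1,1,1} = 0
G(17) = mex{2,2,1,1} = 0
G(18) = mex{2,2,1,1} = 0
G(19) = mex{2,2,2,1} = 0
G(20) = mex{3,2,2,1} = 0
G(21) = mex{0,2,2,2} = 1
G(22) = mex{0,3,2,2} = 1
G(23) = mex{0,0,2,2} = 1
P-positions are exactly the n with G(n) = 0.

0, 1, 2, 3, 4, 16, 17, 18, 19, 20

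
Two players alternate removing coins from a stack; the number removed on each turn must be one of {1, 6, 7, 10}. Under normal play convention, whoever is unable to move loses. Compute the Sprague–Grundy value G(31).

n :  0  1  2  3  4  5  6  7  8  9 10 11 12 13 14 15 16 17 18 19 20 21 22 23 24 25 26 27 28 29 30 31
G :  0  1  0  1  0  1  2  3  2  3  2  3  4  0  1  0  1  0  1  2  3  2  3  2  3  4  0  1  0  1  0  1

1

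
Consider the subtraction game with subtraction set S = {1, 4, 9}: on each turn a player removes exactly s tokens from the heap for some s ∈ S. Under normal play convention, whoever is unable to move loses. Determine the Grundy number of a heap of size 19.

2

G(0) = 0
G(1) = mex{0} = 1
G(2) = mex{1} = 0
G(3) = mex{0} = 1
G(4) = mex{1,0} = 2
G(5) = mex{2,1} = 0
G(6) = mex{0,0} = 1
G(7) = mex{1,1} = 0
G(8) = mex{0,2} = 1
G(9) = mex{1,0,0} = 2
G(10) = mex{2,1,1} = 0
G(11) = mex{0,0,0} = 1
G(12) = mex{1,1,1} = 0
G(13) = mex{0,2,2} = 1
G(14) = mex{1,0,0} = 2
G(15) = mex{2,1,1} = 0
G(16) = mex{0,0,0} = 1
G(17) = mex{1,1,1} = 0
G(18) = mex{0,2,2} = 1
G(19) = mex{1,0,0} = 2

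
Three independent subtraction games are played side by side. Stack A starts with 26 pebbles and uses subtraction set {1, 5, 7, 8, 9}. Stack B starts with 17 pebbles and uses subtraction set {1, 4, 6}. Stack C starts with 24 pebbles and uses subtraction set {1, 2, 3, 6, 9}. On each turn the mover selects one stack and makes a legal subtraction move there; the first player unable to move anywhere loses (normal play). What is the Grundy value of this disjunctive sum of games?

2

Stack A, S = {1, 5, 7, 8, 9}:
G(0) = 0
G(1) = mex{0} = 1
G(2) = mex{1} = 0
G(3) = mex{0} = 1
G(4) = mex{1} = 0
G(5) = mex{0,0} = 1
G(6) = mex{1,1} = 0
G(7) = mex{0,0,0} = 1
G(8) = mex{1,1,1,0} = 2
G(9) = mex{2,0,0,1,0} = 3
G(10) = mex{3,1,1,0,1} = 2
G(11) = mex{2,0,0,1,0} = 3
G(12) = mex{3,1,1,0,1} = 2
G(13) = mex{2,2,0,1,0} = 3
G(14) = mex{3,3,1,0,1} = 2
G(15) = mex{2,2,2,1,0} = 3
G(16) = mex{3,3,3,2,1} = 0
G(17) = mex{0,2,2,3,2} = 1
G(18) = mex{1,3,3,2,3} = 0
G(19) = mex{0,2,2,3,2} = 1
G(20) = mex{1,3,3,2,3} = 0
G(21) = mex{0,0,2,3,2} = 1
G(22) = mex{1,1,3,2,3} = 0
G(23) = mex{0,0,0,3,2} = 1
G(24) = mex{1,1,1,0,3} = 2
G(25) = mex{2,0,0,1,0} = 3
G(26) = mex{3,1,1,0,1} = 2
G_A(26) = 2.
Stack B, S = {1, 4, 6}:
G(0) = 0
G(1) = mex{0} = 1
G(2) = mex{1} = 0
G(3) = mex{0} = 1
G(4) = mex{1,0} = 2
G(5) = mex{2,1} = 0
G(6) = mex{0,0,0} = 1
G(7) = mex{1,1,1} = 0
G(8) = mex{0,2,0} = 1
G(9) = mex{1,0,1} = 2
G(10) = mex{2,1,2} = 0
G(11) = mex{0,0,0} = 1
G(12) = mex{1,1,1} = 0
G(13) = mex{0,2,0} = 1
G(14) = mex{1,0,1} = 2
G(15) = mex{2,1,2} = 0
G(16) = mex{0,0,0} = 1
G(17) = mex{1,1,1} = 0
G_B(17) = 0.
Stack C, S = {1, 2, 3, 6, 9}:
n :  0  1  2  3  4  5  6  7  8  9 10 11 12 13 14 15 16 17 18 19 20 21 22 23 24
G :  0  1  2  3  0  1  2  3  0  1  2  3  0  1  2  3  0  1  2  3  0  1  2  3  0
G_C(24) = 0.
Combined Grundy value = 2 ⊕ 0 ⊕ 0 = 2.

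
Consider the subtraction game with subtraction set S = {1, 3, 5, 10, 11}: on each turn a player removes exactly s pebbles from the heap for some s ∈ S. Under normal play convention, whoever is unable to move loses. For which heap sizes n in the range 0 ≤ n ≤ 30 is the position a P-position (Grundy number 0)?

n :  0  1  2  3  4  5  6  7  8  9 10 11 12 13 14 15 16 17 18 19 20 21 22 23 24 25 26 27 28 29 30
G :  0  1  0  1  0  1  0  1  0  1  2  3  2  3  2  3  2  3  2  3  0  1  0  1  0  1  0  1  0  1  2
P-positions are exactly the n with G(n) = 0.

0, 2, 4, 6, 8, 20, 22, 24, 26, 28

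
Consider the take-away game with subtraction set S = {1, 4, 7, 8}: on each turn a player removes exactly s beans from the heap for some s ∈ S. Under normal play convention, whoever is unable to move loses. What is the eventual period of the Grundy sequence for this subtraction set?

G(0) = 0
G(1) = mex{0} = 1
G(2) = mex{1} = 0
G(3) = mex{0} = 1
G(4) = mex{1,0} = 2
G(5) = mex{2,1} = 0
G(6) = mex{0,0} = 1
G(7) = mex{1,1,0} = 2
G(8) = mex{2,2,1,0} = 3
G(9) = mex{3,0,0,1} = 2
G(10) = mex{2,1,1,0} = 3
G(11) = mex{3,2,2,1} = 0
G(12) = mex{0,3,0,2} = 1
G(13) = mex{1,2,1,0} = 3
G(14) = mex{3,3,2,1} = 0
G(15) = mex{0,0,3,2} = 1
G(16) = mex{1,1,2,3} = 0
G(17) = mex{0,3,3,2} = 1
G(18) = mex{1,0,0,3} = 2
G(19) = mex{2,1,1,0} = 3
G(20) = mex{3,0,3,1} = 2
G(21) = mex{2,1,0,3} = 4
G(22) = mex{4,2,1,0} = 3
G(23) = mex{3,3,0,1} = 2
G(24) = mex{2,2,1,0} = 3
G(25) = mex{3,4,2,1} = 0
G(26) = mex{0,3,3,2} = 1
G(27) = mex{1,2,2,3} = 0
G(28) = mex{0,3,4,2} = 1
G(29) = mex{1,0,3,4} = 2
G(30) = mex{2,1,2,3} = 0
G(31) = mex{0,0,3,2} = 1
G(32) = mex{1,1,0,3} = 2
G(33) = mex{2,2,1,0} = 3
G(34) = mex{3,0,0,1} = 2
G(35) = mex{2,1,1,0} = 3
G(36) = mex{3,2,2,1} = 0
G(37) = mex{0,3,0,2} = 1
G(38) = mex{1,2,1,0} = 3
G(39) = mex{3,3,2,1} = 0
G(40) = mex{0,0,3,2} = 1
G(41) = mex{1,1,2,3} = 0
G(42) = mex{0,3,3,2} = 1
G(43) = mex{1,0,0,3} = 2
G(44) = mex{2,1,1,0} = 3
G(45) = mex{3,0,3,1} = 2
G(46) = mex{2,1,0,3} = 4
G(47) = mex{4,2,1,0} = 3
G(48) = mex{3,3,0,1} = 2
G(49) = mex{2,2,1,0} = 3
G(50) = mex{3,4,2,1} = 0
G(51) = mex{0,3,3,2} = 1
G(n+25) = G(n) holds for n = 0,…,7 (a full window of length max(S) = 8), so the sequence is purely periodic with period 25.

25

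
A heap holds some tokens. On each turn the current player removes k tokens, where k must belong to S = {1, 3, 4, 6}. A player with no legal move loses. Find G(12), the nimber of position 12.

3

G(0) = 0
G(1) = mex{0} = 1
G(2) = mex{1} = 0
G(3) = mex{0,0} = 1
G(4) = mex{1,1,0} = 2
G(5) = mex{2,0,1} = 3
G(6) = mex{3,1,0,0} = 2
G(7) = mex{2,2,1,1} = 0
G(8) = mex{0,3,2,0} = 1
G(9) = mex{1,2,3,1} = 0
G(10) = mex{0,0,2,2} = 1
G(11) = mex{1,1,0,3} = 2
G(12) = mex{2,0,1,2} = 3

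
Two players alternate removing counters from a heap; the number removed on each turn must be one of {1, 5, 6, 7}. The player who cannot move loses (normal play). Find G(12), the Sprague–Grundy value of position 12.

0

G(0) = 0
G(1) = mex{0} = 1
G(2) = mex{1} = 0
G(3) = mex{0} = 1
G(4) = mex{1} = 0
G(5) = mex{0,0} = 1
G(6) = mex{1,1,0} = 2
G(7) = mex{2,0,1,0} = 3
G(8) = mex{3,1,0,1} = 2
G(9) = mex{2,0,1,0} = 3
G(10) = mex{3,1,0,1} = 2
G(11) = mex{2,2,1,0} = 3
G(12) = mex{3,3,2,1} = 0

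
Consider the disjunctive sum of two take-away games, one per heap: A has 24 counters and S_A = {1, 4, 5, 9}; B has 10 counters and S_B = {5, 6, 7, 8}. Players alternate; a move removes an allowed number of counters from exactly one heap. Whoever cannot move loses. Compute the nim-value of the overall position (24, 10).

2

Heap A, S = {1, 4, 5, 9}:
n :  0  1  2  3  4  5  6  7  8  9 10 11 12 13 14 15 16 17 18 19 20 21 22 23 24
G :  0  1  0  1  2  3  2  3  0  1  0  1  2  3  2  3  0  1  0  1  2  3  2  3  0
G_A(24) = 0.
Heap B, S = {5, 6, 7, 8}:
G(0) = 0
G(1) = mex{} = 0
G(2) = mex{} = 0
G(3) = mex{} = 0
G(4) = mex{} = 0
G(5) = mex{0} = 1
G(6) = mex{0,0} = 1
G(7) = mex{0,0,0} = 1
G(8) = mex{0,0,0,0} = 1
G(9) = mex{0,0,0,0} = 1
G(10) = mex{1,0,0,0} = 2
G_B(10) = 2.
Combined Grundy value = 0 ⊕ 2 = 2.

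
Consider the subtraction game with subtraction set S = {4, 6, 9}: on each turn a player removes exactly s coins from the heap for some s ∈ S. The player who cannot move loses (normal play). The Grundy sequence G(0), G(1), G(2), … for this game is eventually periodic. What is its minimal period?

13

G(0) = 0
G(1) = mex{} = 0
G(2) = mex{} = 0
G(3) = mex{} = 0
G(4) = mex{0} = 1
G(5) = mex{0} = 1
G(6) = mex{0,0} = 1
G(7) = mex{0,0} = 1
G(8) = mex{1,0} = 2
G(9) = mex{1,0,0} = 2
G(10) = mex{1,1,0} = 2
G(11) = mex{1,1,0} = 2
G(12) = mex{2,1,0} = 3
G(13) = mex{2,1,1} = 0
G(14) = mex{2,2,1} = 0
G(15) = mex{2,2,1} = 0
G(16) = mex{3,2,1} = 0
G(17) = mex{0,2,2} = 1
G(18) = mex{0,3,2} = 1
G(19) = mex{0,0,2} = 1
G(20) = mex{0,0,2} = 1
G(21) = mex{1,0,3} = 2
G(22) = mex{1,0,0} = 2
G(23) = mex{1,1,0} = 2
G(24) = mex{1,1,0} = 2
G(25) = mex{2,1,0} = 3
G(26) = mex{2,1,1} = 0
G(27) = mex{2,2,1} = 0
G(n+13) = G(n) holds for n = 0,…,8 (a full window of length max(S) = 9), so the sequence is purely periodic with period 13.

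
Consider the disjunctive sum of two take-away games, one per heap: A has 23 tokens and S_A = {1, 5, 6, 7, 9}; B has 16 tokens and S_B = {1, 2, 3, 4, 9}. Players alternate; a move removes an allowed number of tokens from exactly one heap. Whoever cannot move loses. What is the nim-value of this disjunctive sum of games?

2

Heap A, S = {1, 5, 6, 7, 9}:
G(0) = 0
G(1) = mex{0} = 1
G(2) = mex{1} = 0
G(3) = mex{0} = 1
G(4) = mex{1} = 0
G(5) = mex{0,0} = 1
G(6) = mex{1,1,0} = 2
G(7) = mex{2,0,1,0} = 3
G(8) = mex{3,1,0,1} = 2
G(9) = mex{2,0,1,0,0} = 3
G(10) = mex{3,1,0,1,1} = 2
G(11) = mex{2,2,1,0,0} = 3
G(12) = mex{3,3,2,1,1} = 0
G(13) = mex{0,2,3,2,0} = 1
G(14) = mex{1,3,2,3,1} = 0
G(15) = mex{0,2,3,2,2} = 1
G(16) = mex{1,3,2,3,3} = 0
G(17) = mex{0,0,3,2,2} = 1
G(18) = mex{1,1,0,3,3} = 2
G(19) = mex{2,0,1,0,2} = 3
G(20) = mex{3,1,0,1,3} = 2
G(21) = mex{2,0,1,0,0} = 3
G(22) = mex{3,1,0,1,1} = 2
G(23) = mex{2,2,1,0,0} = 3
G_A(23) = 3.
Heap B, S = {1, 2, 3, 4, 9}:
G(0) = 0
G(1) = mex{0} = 1
G(2) = mex{1,0} = 2
G(3) = mex{2,1,0} = 3
G(4) = mex{3,2,1,0} = 4
G(5) = mex{4,3,2,1} = 0
G(6) = mex{0,4,3,2} = 1
G(7) = mex{1,0,4,3} = 2
G(8) = mex{2,1,0,4} = 3
G(9) = mex{3,2,1,0,0} = 4
G(10) = mex{4,3,2,1,1} = 0
G(11) = mex{0,4,3,2,2} = 1
G(12) = mex{1,0,4,3,3} = 2
G(13) = mex{2,1,0,4,4} = 3
G(14) = mex{3,2,1,0,0} = 4
G(15) = mex{4,3,2,1,1} = 0
G(16) = mex{0,4,3,2,2} = 1
G_B(16) = 1.
Combined Grundy value = 3 ⊕ 1 = 2.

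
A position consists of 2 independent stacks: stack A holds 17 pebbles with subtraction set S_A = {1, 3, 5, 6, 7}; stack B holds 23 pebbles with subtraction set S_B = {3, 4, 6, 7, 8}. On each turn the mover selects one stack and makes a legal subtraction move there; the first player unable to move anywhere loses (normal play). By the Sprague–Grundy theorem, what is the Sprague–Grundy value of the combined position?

Stack A, S = {1, 3, 5, 6, 7}:
n :  0  1  2  3  4  5  6  7  8  9 10 11 12 13 14 15 16 17
G :  0  1  0  1  0  1  2  3  2  3  2  3  0  1  0  1  0  1
G_A(17) = 1.
Stack B, S = {3, 4, 6, 7, 8}:
G(0) = 0
G(1) = mex{} = 0
G(2) = mex{} = 0
G(3) = mex{0} = 1
G(4) = mex{0,0} = 1
G(5) = mex{0,0} = 1
G(6) = mex{1,0,0} = 2
G(7) = mex{1,1,0,0} = 2
G(8) = mex{1,1,0,0,0} = 2
G(9) = mex{2,1,1,0,0} = 3
G(10) = mex{2,2,1,1,0} = 3
G(11) = mex{2,2,1,1,1} = 0
G(12) = mex{3,2,2,1,1} = 0
G(13) = mex{3,3,2,2,1} = 0
G(14) = mex{0,3,2,2,2} = 1
G(15) = mex{0,0,3,2,2} = 1
G(16) = mex{0,0,3,3,2} = 1
G(17) = mex{1,0,0,3,3} = 2
G(18) = mex{1,1,0,0,3} = 2
G(19) = mex{1,1,0,0,0} = 2
G(20) = mex{2,1,1,0,0} = 3
G(21) = mex{2,2,1,1,0} = 3
G(22) = mex{2,2,1,1,1} = 0
G(23) = mex{3,2,2,1,1} = 0
G_B(23) = 0.
Combined Grundy value = 1 ⊕ 0 = 1.

1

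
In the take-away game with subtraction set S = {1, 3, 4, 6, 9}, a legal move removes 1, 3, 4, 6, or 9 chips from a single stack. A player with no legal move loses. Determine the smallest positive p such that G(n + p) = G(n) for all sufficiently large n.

G(0) = 0
G(1) = mex{0} = 1
G(2) = mex{1} = 0
G(3) = mex{0,0} = 1
G(4) = mex{1,1,0} = 2
G(5) = mex{2,0,1} = 3
G(6) = mex{3,1,0,0} = 2
G(7) = mex{2,2,1,1} = 0
G(8) = mex{0,3,2,0} = 1
G(9) = mex{1,2,3,1,0} = 4
G(10) = mex{4,0,2,2,1} = 3
G(11) = mex{3,1,0,3,0} = 2
G(12) = mex{2,4,1,2,1} = 0
G(13) = mex{0,3,4,0,2} = 1
G(14) = mex{1,2,3,1,3} = 0
G(15) = mex{0,0,2,4,2} = 1
G(16) = mex{1,1,0,3,0} = 2
G(17) = mex{2,0,1,2,1} = 3
G(18) = mex{3,1,0,0,4} = 2
G(19) = mex{2,2,1,1,3} = 0
G(20) = mex{0,3,2,0,2} = 1
G(21) = mex{1,2,3,1,0} = 4
G(22) = mex{4,0,2,2,1} = 3
G(23) = mex{3,1,0,3,0} = 2
G(24) = mex{2,4,1,2,1} = 0
G(25) = mex{0,3,4,0,2} = 1
G(n+12) = G(n) holds for n = 0,…,8 (a full window of length max(S) = 9), so the sequence is purely periodic with period 12.

12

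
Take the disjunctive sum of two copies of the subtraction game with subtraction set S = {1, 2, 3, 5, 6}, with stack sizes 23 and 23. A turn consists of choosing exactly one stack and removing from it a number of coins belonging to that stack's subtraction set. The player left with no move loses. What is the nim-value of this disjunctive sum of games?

0

All stacks use S = {1, 2, 3, 5, 6}:
n :  0  1  2  3  4  5  6  7  8  9 10 11 12 13 14 15 16 17 18 19 20 21 22 23
G :  0  1  2  3  0  1  2  3  0  1  2  3  0  1  2  3  0  1  2  3  0  1  2  3
Stack A: G(23) = 3.
Stack B: G(23) = 3.
Combined Grundy value = 3 ⊕ 3 = 0.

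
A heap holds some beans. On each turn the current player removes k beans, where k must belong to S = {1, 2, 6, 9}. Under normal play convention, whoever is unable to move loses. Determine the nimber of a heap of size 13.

G(0) = 0
G(1) = mex{0} = 1
G(2) = mex{1,0} = 2
G(3) = mex{2,1} = 0
G(4) = mex{0,2} = 1
G(5) = mex{1,0} = 2
G(6) = mex{2,1,0} = 3
G(7) = mex{3,2,1} = 0
G(8) = mex{0,3,2} = 1
G(9) = mex{1,0,0,0} = 2
G(10) = mex{2,1,1,1} = 0
G(11) = mex{0,2,2,2} = 1
G(12) = mex{1,0,3,0} = 2
G(13) = mex{2,1,0,1} = 3

3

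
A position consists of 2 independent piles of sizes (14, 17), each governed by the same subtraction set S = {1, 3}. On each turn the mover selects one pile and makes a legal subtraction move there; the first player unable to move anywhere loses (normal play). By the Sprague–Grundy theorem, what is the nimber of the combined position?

1

All piles use S = {1, 3}:
n :  0  1  2  3  4  5  6  7  8  9 10 11 12 13 14 15 16 17
G :  0  1  0  1  0  1  0  1  0  1  0  1  0  1  0  1  0  1
Pile A: G(14) = 0.
Pile B: G(17) = 1.
Combined Grundy value = 0 ⊕ 1 = 1.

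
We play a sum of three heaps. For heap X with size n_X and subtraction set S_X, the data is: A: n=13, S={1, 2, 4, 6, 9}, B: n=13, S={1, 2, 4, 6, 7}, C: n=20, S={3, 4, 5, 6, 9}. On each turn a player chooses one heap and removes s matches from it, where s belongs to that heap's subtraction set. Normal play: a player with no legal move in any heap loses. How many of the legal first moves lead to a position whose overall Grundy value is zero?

3

Heap A, S = {1, 2, 4, 6, 9}:
n :  0  1  2  3  4  5  6  7  8  9 10 11 12 13
G :  0  1  2  0  1  2  3  4  0  1  2  0  1  2
G_A(13) = 2.
Heap B, S = {1, 2, 4, 6, 7}:
n :  0  1  2  3  4  5  6  7  8  9 10 11 12 13
G :  0  1  2  0  1  2  3  4  0  1  2  0  1  2
G_B(13) = 2.
Heap C, S = {3, 4, 5, 6, 9}:
G(0) = 0
G(1) = mex{} = 0
G(2) = mex{} = 0
G(3) = mex{0} = 1
G(4) = mex{0,0} = 1
G(5) = mex{0,0,0} = 1
G(6) = mex{1,0,0,0} = 2
G(7) = mex{1,1,0,0} = 2
G(8) = mex{1,1,1,0} = 2
G(9) = mex{2,1,1,1,0} = 3
G(10) = mex{2,2,1,1,0} = 3
G(11) = mex{2,2,2,1,0} = 3
G(12) = mex{3,2,2,2,1} = 0
G(13) = mex{3,3,2,2,1} = 0
G(14) = mex{3,3,3,2,1} = 0
G(15) = mex{0,3,3,3,2} = 1
G(16) = mex{0,0,3,3,2} = 1
G(17) = mex{0,0,0,3,2} = 1
G(18) = mex{1,0,0,0,3} = 2
G(19) = mex{1,1,0,0,3} = 2
G(20) = mex{1,1,1,0,3} = 2
G_C(20) = 2.
Combined Grundy value = 2 ⊕ 2 ⊕ 2 = 2.
A winning move leaves total XOR = 0, i.e. changes one component's Grundy value g to g ⊕ X where X is the current total.
Heap A: need g' = 2⊕2 = 0. Options: 13−1→G=1, 13−2→G=0, 13−4→G=1, 13−6→G=4, 13−9→G=1. Hits: 1.
Heap B: need g' = 2⊕2 = 0. Options: 13−1→G=1, 13−2→G=0, 13−4→G=1, 13−6→G=4, 13−7→G=3. Hits: 1.
Heap C: need g' = 2⊕2 = 0. Options: 20−3→G=1, 20−4→G=1, 20−5→G=1, 20−6→G=0, 20−9→G=3. Hits: 1.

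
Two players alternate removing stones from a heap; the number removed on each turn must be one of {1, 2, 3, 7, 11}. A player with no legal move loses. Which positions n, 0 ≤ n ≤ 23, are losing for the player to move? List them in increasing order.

n :  0  1  2  3  4  5  6  7  8  9 10 11 12 13 14 15 16 17 18 19 20 21 22 23
G :  0  1  2  3  0  1  2  3  0  1  2  3  0  1  2  3  0  1  2  3  0  1  2  3
P-positions are exactly the n with G(n) = 0.

0, 4, 8, 12, 16, 20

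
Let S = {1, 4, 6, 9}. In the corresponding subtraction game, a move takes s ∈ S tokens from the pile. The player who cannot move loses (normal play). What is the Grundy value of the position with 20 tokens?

n :  0  1  2  3  4  5  6  7  8  9 10 11 12 13 14 15 16 17 18 19 20
G :  0  1  0  1  2  0  1  0  1  2  0  1  0  1  2  0  1  0  1  2  0

0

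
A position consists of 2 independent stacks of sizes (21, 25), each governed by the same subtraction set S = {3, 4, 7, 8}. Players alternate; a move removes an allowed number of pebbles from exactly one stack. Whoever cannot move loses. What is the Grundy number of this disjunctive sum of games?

All stacks use S = {3, 4, 7, 8}:
G(0) = 0
G(1) = mex{} = 0
G(2) = mex{} = 0
G(3) = mex{0} = 1
G(4) = mex{0,0} = 1
G(5) = mex{0,0} = 1
G(6) = mex{1,0} = 2
G(7) = mex{1,1,0} = 2
G(8) = mex{1,1,0,0} = 2
G(9) = mex{2,1,0,0} = 3
G(10) = mex{2,2,1,0} = 3
G(11) = mex{2,2,1,1} = 0
G(12) = mex{3,2,1,1} = 0
G(13) = mex{3,3,2,1} = 0
G(14) = mex{0,3,2,2} = 1
G(15) = mex{0,0,2,2} = 1
G(16) = mex{0,0,3,2} = 1
G(17) = mex{1,0,3,3} = 2
G(18) = mex{1,1,0,3} = 2
G(19) = mex{1,1,0,0} = 2
G(20) = mex{2,1,0,0} = 3
G(21) = mex{2,2,1,0} = 3
G(22) = mex{2,2,1,1} = 0
G(23) = mex{3,2,1,1} = 0
G(24) = mex{3,3,2,1} = 0
G(25) = mex{0,3,2,2} = 1
Stack A: G(21) = 3.
Stack B: G(25) = 1.
Combined Grundy value = 3 ⊕ 1 = 2.

2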